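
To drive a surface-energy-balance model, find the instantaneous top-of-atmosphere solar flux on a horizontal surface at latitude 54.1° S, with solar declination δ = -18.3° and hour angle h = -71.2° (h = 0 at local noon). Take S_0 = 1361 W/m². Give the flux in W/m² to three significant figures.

590 W/m²

cos θ_z = sin ϕ sin δ + cos ϕ cos δ cos h = 0.254347 + 0.179411 = 0.433758.
Flux = S_0 · cos θ_z = 1361 × 0.433758 = 590.3 W/m².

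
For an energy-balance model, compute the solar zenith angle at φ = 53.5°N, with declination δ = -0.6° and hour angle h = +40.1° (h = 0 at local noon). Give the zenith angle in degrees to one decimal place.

cos θ_z = sin φ sin δ + cos φ cos δ cos h = -0.008418 + 0.454968 = 0.446550.
θ_z = arccos(0.446550) = 63.5°.

θ_z = 63.5°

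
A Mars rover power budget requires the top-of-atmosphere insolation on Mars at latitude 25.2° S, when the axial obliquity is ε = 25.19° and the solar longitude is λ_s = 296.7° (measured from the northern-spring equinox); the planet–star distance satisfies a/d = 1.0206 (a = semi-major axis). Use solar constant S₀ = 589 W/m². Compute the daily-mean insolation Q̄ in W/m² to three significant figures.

Q̄ ≈ 216 W/m²

Solar declination: sin δ = sin ε · sin λ_s = sin 25.19° × sin 296.7° = -0.38024, so δ = -22.348°.
cos H₀ = −tan(-25.2°) tan(-22.348°) = -0.1935, H₀ = 1.7655 rad.
Bracket: H₀ sin φ sin δ + cos φ cos δ sin H₀ = 1.7655×-0.42578×-0.38024 + 0.90483×0.92489×0.98111 = 0.285832 + 0.821060 = 1.106892.
Inverse-square distance factor (a/d)² = 1.0206² = 1.041624.
Q̄ = (S₀/π) × 1.041624 × [bracket] = (589/π) × 1.041624 × 1.106892 = 216.2 W/m².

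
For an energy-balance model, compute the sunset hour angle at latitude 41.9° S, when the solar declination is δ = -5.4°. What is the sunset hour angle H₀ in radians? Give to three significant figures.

cos H₀ = −tan φ · tan δ = −tan(-41.9°) × tan(-5.400°) = -0.0848, so H₀ = 1.6557 rad = 94.87°.

H₀ = 1.66 rad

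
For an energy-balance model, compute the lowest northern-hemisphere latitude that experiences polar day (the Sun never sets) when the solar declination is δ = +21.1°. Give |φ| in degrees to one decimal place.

Polar day requires cos H₀ = −tan φ tan δ ≤ −1, i.e. tan φ tan δ ≥ 1.
The boundary is |tan φ| · |tan δ| = 1, so |φ| = 90° − |δ| = 90° − 21.1° = 68.9° in the northern hemisphere.

|φ| = 68.9°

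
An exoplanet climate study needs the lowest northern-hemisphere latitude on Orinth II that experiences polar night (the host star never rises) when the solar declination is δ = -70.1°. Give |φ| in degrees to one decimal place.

|φ| = 19.9°

Polar night requires cos H₀ = −tan φ tan δ ≥ 1, i.e. tan φ tan δ ≤ −1.
The boundary is |tan φ| · |tan δ| = 1, so |φ| = 90° − |δ| = 90° − 70.1° = 19.9° in the northern hemisphere.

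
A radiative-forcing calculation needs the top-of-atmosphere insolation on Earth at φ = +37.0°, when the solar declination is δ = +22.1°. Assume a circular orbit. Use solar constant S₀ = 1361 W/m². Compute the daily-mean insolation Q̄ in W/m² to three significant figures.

cos H₀ = −tan(+37.0°) tan(+22.100°) = -0.3060, H₀ = 1.8818 rad.
Bracket: H₀ sin φ sin δ + cos φ cos δ sin H₀ = 1.8818×0.60182×0.37622 + 0.79864×0.92653×0.95204 = 0.426071 + 0.704475 = 1.130546.
Q̄ = (S₀/π) × [bracket] = (1361/π) × 1.130546 = 489.8 W/m².

Q̄ ≈ 490 W/m²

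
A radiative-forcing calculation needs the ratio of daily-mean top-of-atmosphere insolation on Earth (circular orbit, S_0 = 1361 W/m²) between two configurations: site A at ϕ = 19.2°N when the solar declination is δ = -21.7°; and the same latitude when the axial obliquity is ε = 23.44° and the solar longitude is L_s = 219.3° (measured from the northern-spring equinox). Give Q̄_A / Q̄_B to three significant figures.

Q̄_A / Q̄_B ≈ 0.882

— Configuration A (ϕ=+19.2°):
cos h₀ = −tan(+19.2°) tan(-21.700°) = 0.1386, h₀ = 1.4318 rad.
Bracket: h₀ sin ϕ sin δ + cos ϕ cos δ sin h₀ = 1.4318×0.32887×-0.36975 + 0.94438×0.92913×0.99035 = -0.174106 + 0.868984 = 0.694878.
Q̄ = (S_0/π) × [bracket] = (1361/π) × 0.694878 = 301.03 W/m².
— Configuration B (ϕ=+19.2°):
Solar declination: sin δ = sin ε · sin L_s = sin 23.44° × sin 219.3° = -0.25195, so δ = -14.593°.
cos h₀ = −tan(+19.2°) tan(-14.593°) = 0.0907, h₀ = 1.4800 rad.
Bracket: h₀ sin ϕ sin δ + cos ϕ cos δ sin h₀ = 1.4800×0.32887×-0.25195 + 0.94438×0.96774×0.99588 = -0.122631 + 0.910149 = 0.787518.
Q̄ = (S_0/π) × [bracket] = (1361/π) × 0.787518 = 341.17 W/m².
Ratio Q̄_A / Q̄_B = 301.03 / 341.17 = 0.8823.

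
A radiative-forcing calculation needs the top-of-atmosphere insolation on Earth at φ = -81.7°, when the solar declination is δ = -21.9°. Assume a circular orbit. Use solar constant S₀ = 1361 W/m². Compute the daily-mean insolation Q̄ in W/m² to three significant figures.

cos H₀ = −tan(-81.7°) tan(-21.900°) = -2.7556 ≤ −1 ⇒ polar day, H₀ = π.
Bracket: H₀ sin φ sin δ + cos φ cos δ sin H₀ = 3.1416×-0.98953×-0.37299 + 0.14436×0.92784×0.00000 = 1.159517 + 0.000000 = 1.159517.
Q̄ = (S₀/π) × [bracket] = (1361/π) × 1.159517 = 502.3 W/m².

Q̄ ≈ 502 W/m²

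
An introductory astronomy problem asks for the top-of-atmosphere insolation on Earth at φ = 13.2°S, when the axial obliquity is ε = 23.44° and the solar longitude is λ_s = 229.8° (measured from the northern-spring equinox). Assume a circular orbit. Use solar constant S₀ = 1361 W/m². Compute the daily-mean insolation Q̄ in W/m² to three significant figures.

Solar declination: sin δ = sin ε · sin λ_s = sin 23.44° × sin 229.8° = -0.30383, so δ = -17.688°.
cos H₀ = −tan(-13.2°) tan(-17.688°) = -0.0748, H₀ = 1.6457 rad.
Bracket: H₀ sin φ sin δ + cos φ cos δ sin H₀ = 1.6457×-0.22835×-0.30383 + 0.97358×0.95273×0.99720 = 0.114178 + 0.924962 = 1.039140.
Q̄ = (S₀/π) × [bracket] = (1361/π) × 1.039140 = 450.2 W/m².

Q̄ ≈ 450 W/m²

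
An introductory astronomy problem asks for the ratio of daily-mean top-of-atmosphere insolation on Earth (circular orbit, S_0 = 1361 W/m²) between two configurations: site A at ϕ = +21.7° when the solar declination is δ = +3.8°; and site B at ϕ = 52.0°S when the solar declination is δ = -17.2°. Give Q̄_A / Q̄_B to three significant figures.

— Configuration A (ϕ=+21.7°):
cos h₀ = −tan(+21.7°) tan(+3.800°) = -0.0264, h₀ = 1.5972 rad.
Bracket: h₀ sin ϕ sin δ + cos ϕ cos δ sin h₀ = 1.5972×0.36975×0.06627 + 0.92913×0.99780×0.99965 = 0.039137 + 0.926761 = 0.965898.
Q̄ = (S_0/π) × [bracket] = (1361/π) × 0.965898 = 418.45 W/m².
— Configuration B (ϕ=-52.0°):
cos h₀ = −tan(-52.0°) tan(-17.200°) = -0.3962, h₀ = 1.9782 rad.
Bracket: h₀ sin ϕ sin δ + cos ϕ cos δ sin h₀ = 1.9782×-0.78801×-0.29571 + 0.61566×0.95528×0.91816 = 0.460965 + 0.539995 = 1.000960.
Q̄ = (S_0/π) × [bracket] = (1361/π) × 1.000960 = 433.64 W/m².
Ratio Q̄_A / Q̄_B = 418.45 / 433.64 = 0.9650.

Q̄_A / Q̄_B ≈ 0.965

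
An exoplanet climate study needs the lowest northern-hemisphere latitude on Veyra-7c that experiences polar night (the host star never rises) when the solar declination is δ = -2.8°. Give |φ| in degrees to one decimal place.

Polar night requires cos H₀ = −tan φ tan δ ≥ 1, i.e. tan φ tan δ ≤ −1.
The boundary is |tan φ| · |tan δ| = 1, so |φ| = 90° − |δ| = 90° − 2.8° = 87.2° in the northern hemisphere.

|φ| = 87.2°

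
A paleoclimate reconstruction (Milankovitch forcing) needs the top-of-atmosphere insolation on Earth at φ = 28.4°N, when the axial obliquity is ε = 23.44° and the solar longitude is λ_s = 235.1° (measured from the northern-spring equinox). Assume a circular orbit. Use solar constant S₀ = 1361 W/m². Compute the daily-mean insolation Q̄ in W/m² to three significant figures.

Q̄ ≈ 261 W/m²

Solar declination: sin δ = sin ε · sin λ_s = sin 23.44° × sin 235.1° = -0.32625, so δ = -19.041°.
cos H₀ = −tan(+28.4°) tan(-19.041°) = 0.1866, H₀ = 1.3831 rad.
Bracket: H₀ sin φ sin δ + cos φ cos δ sin H₀ = 1.3831×0.47562×-0.32625 + 0.87965×0.94528×0.98243 = -0.214617 + 0.816906 = 0.602289.
Q̄ = (S₀/π) × [bracket] = (1361/π) × 0.602289 = 260.9 W/m².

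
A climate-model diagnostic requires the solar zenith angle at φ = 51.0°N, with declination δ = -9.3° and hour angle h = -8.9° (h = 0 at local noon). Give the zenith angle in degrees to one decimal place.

cos θ_z = sin φ sin δ + cos φ cos δ cos h = -0.125590 + 0.613571 = 0.487981.
θ_z = arccos(0.487981) = 60.8°.

θ_z = 60.8°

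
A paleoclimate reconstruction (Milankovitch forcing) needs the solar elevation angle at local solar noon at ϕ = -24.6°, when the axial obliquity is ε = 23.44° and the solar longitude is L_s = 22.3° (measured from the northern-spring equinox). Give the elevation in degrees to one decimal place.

56.7°

Solar declination: sin δ = sin ε · sin L_s = sin 23.44° × sin 22.3° = 0.15094, so δ = +8.682°.
At local noon the hour angle is zero, so the zenith angle equals |ϕ − δ| = |-24.6° − (+8.682°)| = 33.282°.
Elevation = 90° − 33.282° = 56.7°.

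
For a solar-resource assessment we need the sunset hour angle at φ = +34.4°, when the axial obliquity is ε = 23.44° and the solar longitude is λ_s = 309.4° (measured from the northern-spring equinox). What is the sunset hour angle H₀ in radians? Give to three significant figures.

H₀ = 1.35 rad

Solar declination: sin δ = sin ε · sin λ_s = sin 23.44° × sin 309.4° = -0.30738, so δ = -17.902°.
cos H₀ = −tan φ · tan δ = −tan(+34.4°) × tan(-17.902°) = 0.2212, so H₀ = 1.3478 rad = 77.22°.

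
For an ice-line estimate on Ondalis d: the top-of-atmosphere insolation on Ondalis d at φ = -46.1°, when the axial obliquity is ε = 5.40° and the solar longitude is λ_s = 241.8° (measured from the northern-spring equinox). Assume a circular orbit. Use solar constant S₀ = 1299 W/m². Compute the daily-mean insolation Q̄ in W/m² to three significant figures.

Q̄ ≈ 326 W/m²

Solar declination: sin δ = sin ε · sin λ_s = sin 5.40° × sin 241.8° = -0.08294, so δ = -4.757°.
cos H₀ = −tan(-46.1°) tan(-4.757°) = -0.0865, H₀ = 1.6574 rad.
Bracket: H₀ sin φ sin δ + cos φ cos δ sin H₀ = 1.6574×-0.72055×-0.08294 + 0.69340×0.99655×0.99625 = 0.099050 + 0.688416 = 0.787466.
Q̄ = (S₀/π) × [bracket] = (1299/π) × 0.787466 = 325.6 W/m².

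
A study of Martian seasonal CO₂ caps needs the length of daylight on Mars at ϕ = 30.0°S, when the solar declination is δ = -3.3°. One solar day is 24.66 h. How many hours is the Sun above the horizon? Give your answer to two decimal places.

12.59 h

cos h₀ = −tan ϕ · tan δ = −tan(-30.0°) × tan(-3.300°) = -0.0333, so h₀ = 1.6041 rad = 91.91°.
Daylight = 2h₀/(2π) × 24.66 h = (1.6041/π) × 24.66 = 12.59 h.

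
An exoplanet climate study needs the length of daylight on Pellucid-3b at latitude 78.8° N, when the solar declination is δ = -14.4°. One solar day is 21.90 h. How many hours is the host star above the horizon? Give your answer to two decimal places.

0.00 h

cos H₀ = −tan φ · tan δ = 1.2967 ≥ 1, so the host star never rises (polar night) and H₀ = 0.
Daylight = 2H₀/(2π) × 21.90 h = (0.0000/π) × 21.90 = 0.00 h.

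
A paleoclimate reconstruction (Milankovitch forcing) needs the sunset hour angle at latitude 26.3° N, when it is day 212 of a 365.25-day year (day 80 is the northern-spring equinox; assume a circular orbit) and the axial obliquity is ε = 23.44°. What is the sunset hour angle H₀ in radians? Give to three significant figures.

H₀ = 1.73 rad

Solar longitude: λ_s = 360° × (212 − 80)/365.25 = 130.103°.
sin δ = sin 23.44° × sin 130.103° = 0.30427, so δ = +17.714°.
cos H₀ = −tan φ · tan δ = −tan(+26.3°) × tan(+17.714°) = -0.1579, so H₀ = 1.7293 rad = 99.08°.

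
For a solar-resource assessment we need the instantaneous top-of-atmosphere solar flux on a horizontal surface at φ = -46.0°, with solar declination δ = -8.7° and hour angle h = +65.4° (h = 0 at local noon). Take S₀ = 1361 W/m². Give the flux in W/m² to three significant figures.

537 W/m²

cos θ_z = sin φ sin δ + cos φ cos δ cos h = 0.108808 + 0.285846 = 0.394654.
Flux = S₀ · cos θ_z = 1361 × 0.394654 = 537.1 W/m².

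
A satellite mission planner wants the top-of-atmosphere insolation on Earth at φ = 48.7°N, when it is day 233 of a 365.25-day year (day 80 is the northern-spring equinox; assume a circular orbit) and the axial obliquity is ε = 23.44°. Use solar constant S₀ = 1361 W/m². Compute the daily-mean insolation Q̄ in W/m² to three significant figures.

Solar longitude: λ_s = 360° × (233 − 80)/365.25 = 150.801°.
sin δ = sin 23.44° × sin 150.801° = 0.19406, so δ = +11.190°.
cos H₀ = −tan(+48.7°) tan(+11.190°) = -0.2252, H₀ = 1.7979 rad.
Bracket: H₀ sin φ sin δ + cos φ cos δ sin H₀ = 1.7979×0.75126×0.19406 + 0.66000×0.98099×0.97432 = 0.262115 + 0.630827 = 0.892942.
Q̄ = (S₀/π) × [bracket] = (1361/π) × 0.892942 = 386.8 W/m².

Q̄ ≈ 387 W/m²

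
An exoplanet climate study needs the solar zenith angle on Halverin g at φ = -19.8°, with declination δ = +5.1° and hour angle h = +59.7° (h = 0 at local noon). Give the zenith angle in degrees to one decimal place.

θ_z = 63.7°

cos θ_z = sin φ sin δ + cos φ cos δ cos h = -0.030112 + 0.472821 = 0.442709.
θ_z = arccos(0.442709) = 63.7°.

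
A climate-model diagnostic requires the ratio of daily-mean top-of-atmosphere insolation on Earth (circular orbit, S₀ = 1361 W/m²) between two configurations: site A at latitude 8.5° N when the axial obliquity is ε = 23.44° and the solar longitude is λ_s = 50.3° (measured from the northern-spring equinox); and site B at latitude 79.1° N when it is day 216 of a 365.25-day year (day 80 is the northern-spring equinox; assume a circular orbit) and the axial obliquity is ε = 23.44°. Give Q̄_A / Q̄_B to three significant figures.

Q̄_A / Q̄_B ≈ 1.15

— Configuration A (φ=+8.5°):
Solar declination: sin δ = sin ε · sin λ_s = sin 23.44° × sin 50.3° = 0.30606, so δ = +17.822°.
cos H₀ = −tan(+8.5°) tan(+17.822°) = -0.0480, H₀ = 1.6189 rad.
Bracket: H₀ sin φ sin δ + cos φ cos δ sin H₀ = 1.6189×0.14781×0.30606 + 0.98902×0.95201×0.99885 = 0.073237 + 0.940474 = 1.013711.
Q̄ = (S₀/π) × [bracket] = (1361/π) × 1.013711 = 439.16 W/m².
— Configuration B (φ=+79.1°):
Solar longitude: λ_s = 360° × (216 − 80)/365.25 = 134.045°.
sin δ = sin 23.44° × sin 134.045° = 0.28593, so δ = +16.614°.
cos H₀ = −tan(+79.1°) tan(+16.614°) = -1.5495 ≤ −1 ⇒ polar day, H₀ = π.
Bracket: H₀ sin φ sin δ + cos φ cos δ sin H₀ = 3.1416×0.98196×0.28593 + 0.18910×0.95825×0.00000 = 0.882073 + 0.000000 = 0.882073.
Q̄ = (S₀/π) × [bracket] = (1361/π) × 0.882073 = 382.13 W/m².
Ratio Q̄_A / Q̄_B = 439.16 / 382.13 = 1.149.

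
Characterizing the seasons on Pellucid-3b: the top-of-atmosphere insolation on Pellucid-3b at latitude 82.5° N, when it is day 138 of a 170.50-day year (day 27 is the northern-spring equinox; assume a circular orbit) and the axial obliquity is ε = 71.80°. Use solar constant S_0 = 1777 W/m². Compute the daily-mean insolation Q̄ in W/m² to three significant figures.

Solar longitude: L_s = 360° × (138 − 27)/170.50 = 234.370°.
sin δ = sin 71.80° × sin 234.370° = -0.77213, so δ = -50.545°.
cos h₀ = −tan(+82.5°) tan(-50.545°) = 9.2293 ≥ 1 ⇒ polar night, h₀ = 0 and Q̄ = 0.

Q̄ ≈ 0.00 W/m²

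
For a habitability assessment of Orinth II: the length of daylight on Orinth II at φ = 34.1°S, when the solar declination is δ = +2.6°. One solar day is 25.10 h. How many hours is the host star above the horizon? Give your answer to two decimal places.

12.30 h

cos H₀ = −tan φ · tan δ = −tan(-34.1°) × tan(+2.600°) = 0.0307, so H₀ = 1.5400 rad = 88.24°.
Daylight = 2H₀/(2π) × 25.10 h = (1.5400/π) × 25.10 = 12.30 h.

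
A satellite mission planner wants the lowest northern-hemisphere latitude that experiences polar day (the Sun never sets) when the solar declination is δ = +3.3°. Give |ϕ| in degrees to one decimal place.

|ϕ| = 86.7°

Polar day requires cos h₀ = −tan ϕ tan δ ≤ −1, i.e. tan ϕ tan δ ≥ 1.
The boundary is |tan ϕ| · |tan δ| = 1, so |ϕ| = 90° − |δ| = 90° − 3.3° = 86.7° in the northern hemisphere.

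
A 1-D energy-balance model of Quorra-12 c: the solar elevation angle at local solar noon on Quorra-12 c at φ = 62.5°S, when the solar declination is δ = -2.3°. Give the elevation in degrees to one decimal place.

29.8°

At local noon the hour angle is zero, so the zenith angle equals |φ − δ| = |-62.5° − (-2.300°)| = 60.200°.
Elevation = 90° − 60.200° = 29.8°.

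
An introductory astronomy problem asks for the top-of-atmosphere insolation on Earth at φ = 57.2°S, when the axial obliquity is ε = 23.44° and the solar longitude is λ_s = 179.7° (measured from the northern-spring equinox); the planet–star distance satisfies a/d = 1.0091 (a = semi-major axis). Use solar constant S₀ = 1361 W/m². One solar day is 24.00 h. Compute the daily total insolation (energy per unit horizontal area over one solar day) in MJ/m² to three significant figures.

Solar declination: sin δ = sin ε · sin λ_s = sin 23.44° × sin 179.7° = 0.00208, so δ = +0.119°.
cos H₀ = −tan(-57.2°) tan(+0.119°) = 0.0032, H₀ = 1.5676 rad.
Bracket: H₀ sin φ sin δ + cos φ cos δ sin H₀ = 1.5676×-0.84057×0.00208 + 0.54171×1.00000×0.99999 = -0.002741 + 0.541705 = 0.538964.
Inverse-square distance factor (a/d)² = 1.0091² = 1.018283.
Q̄ = (S₀/π) × 1.018283 × [bracket] = (1361/π) × 1.018283 × 0.538964 = 237.76 W/m².
Daily total = Q̄ × 24.00 h × 3600 s/h = 237.76 × 24.00 × 3600 / 10⁶ = 20.54 MJ/m².

20.5 MJ/m²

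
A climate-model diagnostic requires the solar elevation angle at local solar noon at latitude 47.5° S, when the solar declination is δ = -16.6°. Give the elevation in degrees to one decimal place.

At local noon the hour angle is zero, so the zenith angle equals |φ − δ| = |-47.5° − (-16.600°)| = 30.900°.
Elevation = 90° − 30.900° = 59.1°.

59.1°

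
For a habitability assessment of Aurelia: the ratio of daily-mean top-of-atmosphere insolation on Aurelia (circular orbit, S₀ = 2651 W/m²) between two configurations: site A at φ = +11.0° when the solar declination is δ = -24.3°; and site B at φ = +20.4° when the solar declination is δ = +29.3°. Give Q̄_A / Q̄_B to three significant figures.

Q̄_A / Q̄_B ≈ 0.702

— Configuration A (φ=+11.0°):
cos H₀ = −tan(+11.0°) tan(-24.300°) = 0.0878, H₀ = 1.4829 rad.
Bracket: H₀ sin φ sin δ + cos φ cos δ sin H₀ = 1.4829×0.19081×-0.41151 + 0.98163×0.91140×0.99614 = -0.116438 + 0.891204 = 0.774766.
Q̄ = (S₀/π) × [bracket] = (2651/π) × 0.774766 = 653.78 W/m².
— Configuration B (φ=+20.4°):
cos H₀ = −tan(+20.4°) tan(+29.300°) = -0.2087, H₀ = 1.7810 rad.
Bracket: H₀ sin φ sin δ + cos φ cos δ sin H₀ = 1.7810×0.34857×0.48938 + 0.93728×0.87207×0.97798 = 0.303809 + 0.799375 = 1.103184.
Q̄ = (S₀/π) × [bracket] = (2651/π) × 1.103184 = 930.91 W/m².
Ratio Q̄_A / Q̄_B = 653.78 / 930.91 = 0.7023.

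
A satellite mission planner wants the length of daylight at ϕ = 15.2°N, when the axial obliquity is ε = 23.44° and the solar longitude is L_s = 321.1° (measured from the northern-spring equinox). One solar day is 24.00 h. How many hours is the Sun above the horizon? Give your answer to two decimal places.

11.46 h

Solar declination: sin δ = sin ε · sin L_s = sin 23.44° × sin 321.1° = -0.24980, so δ = -14.465°.
cos h₀ = −tan ϕ · tan δ = −tan(+15.2°) × tan(-14.465°) = 0.0701, so h₀ = 1.5006 rad = 85.98°.
Daylight = 2h₀/(2π) × 24.00 h = (1.5006/π) × 24.00 = 11.46 h.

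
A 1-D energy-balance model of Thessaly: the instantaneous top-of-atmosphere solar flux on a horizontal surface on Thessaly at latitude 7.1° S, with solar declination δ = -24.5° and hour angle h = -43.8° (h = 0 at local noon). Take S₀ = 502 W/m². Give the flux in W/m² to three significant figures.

cos θ_z = sin φ sin δ + cos φ cos δ cos h = 0.051257 + 0.651738 = 0.702995.
Flux = S₀ · cos θ_z = 502 × 0.702995 = 352.9 W/m².

353 W/m²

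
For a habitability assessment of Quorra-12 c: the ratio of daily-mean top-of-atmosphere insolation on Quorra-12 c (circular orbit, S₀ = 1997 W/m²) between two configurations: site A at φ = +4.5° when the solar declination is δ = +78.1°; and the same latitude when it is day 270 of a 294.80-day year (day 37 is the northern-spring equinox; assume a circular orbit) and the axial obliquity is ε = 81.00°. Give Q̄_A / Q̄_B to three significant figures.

Q̄_A / Q̄_B ≈ 1.85

— Configuration A (φ=+4.5°):
cos H₀ = −tan(+4.5°) tan(+78.100°) = -0.3735, H₀ = 1.9535 rad.
Bracket: H₀ sin φ sin δ + cos φ cos δ sin H₀ = 1.9535×0.07846×0.97851 + 0.99692×0.20620×0.92764 = 0.149978 + 0.190690 = 0.340668.
Q̄ = (S₀/π) × [bracket] = (1997/π) × 0.340668 = 216.55 W/m².
— Configuration B (φ=+4.5°):
Solar longitude: λ_s = 360° × (270 − 37)/294.80 = 284.532°.
sin δ = sin 81.00° × sin 284.532° = -0.95609, so δ = -72.958°.
cos H₀ = −tan(+4.5°) tan(-72.958°) = 0.2567, H₀ = 1.3111 rad.
Bracket: H₀ sin φ sin δ + cos φ cos δ sin H₀ = 1.3111×0.07846×-0.95609 + 0.99692×0.29307×0.96648 = -0.098352 + 0.282374 = 0.184022.
Q̄ = (S₀/π) × [bracket] = (1997/π) × 0.184022 = 116.98 W/m².
Ratio Q̄_A / Q̄_B = 216.55 / 116.98 = 1.851.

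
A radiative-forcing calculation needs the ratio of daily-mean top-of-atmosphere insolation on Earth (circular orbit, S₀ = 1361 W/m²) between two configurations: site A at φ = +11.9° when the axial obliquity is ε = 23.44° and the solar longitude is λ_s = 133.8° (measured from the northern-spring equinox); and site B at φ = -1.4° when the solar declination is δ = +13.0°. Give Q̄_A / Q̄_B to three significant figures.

Q̄_A / Q̄_B ≈ 1.07

— Configuration A (φ=+11.9°):
Solar declination: sin δ = sin ε · sin λ_s = sin 23.44° × sin 133.8° = 0.28711, so δ = +16.685°.
cos H₀ = −tan(+11.9°) tan(+16.685°) = -0.0632, H₀ = 1.6340 rad.
Bracket: H₀ sin φ sin δ + cos φ cos δ sin H₀ = 1.6340×0.20620×0.28711 + 0.97851×0.95790×0.99800 = 0.096736 + 0.935440 = 1.032176.
Q̄ = (S₀/π) × [bracket] = (1361/π) × 1.032176 = 447.16 W/m².
— Configuration B (φ=-1.4°):
cos H₀ = −tan(-1.4°) tan(+13.000°) = 0.0056, H₀ = 1.5652 rad.
Bracket: H₀ sin φ sin δ + cos φ cos δ sin H₀ = 1.5652×-0.02443×0.22495 + 0.99970×0.97437×0.99998 = -0.008602 + 0.974058 = 0.965456.
Q̄ = (S₀/π) × [bracket] = (1361/π) × 0.965456 = 418.25 W/m².
Ratio Q̄_A / Q̄_B = 447.16 / 418.25 = 1.069.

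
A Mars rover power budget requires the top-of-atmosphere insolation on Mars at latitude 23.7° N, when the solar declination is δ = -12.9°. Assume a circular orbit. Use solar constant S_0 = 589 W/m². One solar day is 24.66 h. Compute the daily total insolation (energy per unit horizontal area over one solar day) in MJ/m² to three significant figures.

12.6 MJ/m²

cos h₀ = −tan(+23.7°) tan(-12.900°) = 0.1005, h₀ = 1.4701 rad.
Bracket: h₀ sin ϕ sin δ + cos ϕ cos δ sin h₀ = 1.4701×0.40195×-0.22325 + 0.91566×0.97476×0.99493 = -0.131920 + 0.888024 = 0.756104.
Q̄ = (S_0/π) × [bracket] = (589/π) × 0.756104 = 141.76 W/m².
Daily total = Q̄ × 24.66 h × 3600 s/h = 141.76 × 24.66 × 3600 / 10⁶ = 12.58 MJ/m².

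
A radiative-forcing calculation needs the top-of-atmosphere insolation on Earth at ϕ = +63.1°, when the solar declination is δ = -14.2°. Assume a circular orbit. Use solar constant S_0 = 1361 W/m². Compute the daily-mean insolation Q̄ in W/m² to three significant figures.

Q̄ ≈ 65.3 W/m²

cos h₀ = −tan(+63.1°) tan(-14.200°) = 0.4988, h₀ = 1.0486 rad.
Bracket: h₀ sin ϕ sin δ + cos ϕ cos δ sin h₀ = 1.0486×0.89180×-0.24531 + 0.45243×0.96945×0.86674 = -0.229400 + 0.380159 = 0.150759.
Q̄ = (S_0/π) × [bracket] = (1361/π) × 0.150759 = 65.31 W/m².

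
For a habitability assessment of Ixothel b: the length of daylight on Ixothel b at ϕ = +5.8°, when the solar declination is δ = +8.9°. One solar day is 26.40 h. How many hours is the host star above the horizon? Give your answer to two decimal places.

13.33 h

cos h₀ = −tan ϕ · tan δ = −tan(+5.8°) × tan(+8.900°) = -0.0159, so h₀ = 1.5867 rad = 90.91°.
Daylight = 2h₀/(2π) × 26.40 h = (1.5867/π) × 26.40 = 13.33 h.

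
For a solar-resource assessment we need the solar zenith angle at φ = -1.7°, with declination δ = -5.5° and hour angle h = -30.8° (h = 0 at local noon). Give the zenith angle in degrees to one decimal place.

θ_z = 31.0°

cos θ_z = sin φ sin δ + cos φ cos δ cos h = 0.002843 + 0.854629 = 0.857472.
θ_z = arccos(0.857472) = 31.0°.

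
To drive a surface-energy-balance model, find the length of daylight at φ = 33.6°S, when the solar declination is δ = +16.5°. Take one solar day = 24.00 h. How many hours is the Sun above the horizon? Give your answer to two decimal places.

cos H₀ = −tan φ · tan δ = −tan(-33.6°) × tan(+16.500°) = 0.1968, so H₀ = 1.3727 rad = 78.65°.
Daylight = 2H₀/(2π) × 24.00 h = (1.3727/π) × 24.00 = 10.49 h.

10.49 h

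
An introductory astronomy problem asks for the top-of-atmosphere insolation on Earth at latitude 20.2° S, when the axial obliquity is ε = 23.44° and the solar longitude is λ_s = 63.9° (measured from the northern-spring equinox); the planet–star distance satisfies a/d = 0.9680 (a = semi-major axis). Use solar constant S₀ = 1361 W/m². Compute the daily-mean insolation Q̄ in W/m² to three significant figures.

Q̄ ≈ 281 W/m²

Solar declination: sin δ = sin ε · sin λ_s = sin 23.44° × sin 63.9° = 0.35723, so δ = +20.930°.
cos H₀ = −tan(-20.2°) tan(+20.930°) = 0.1407, H₀ = 1.4296 rad.
Bracket: H₀ sin φ sin δ + cos φ cos δ sin H₀ = 1.4296×-0.34530×0.35723 + 0.93849×0.93402×0.99005 = -0.176343 + 0.867847 = 0.691504.
Inverse-square distance factor (a/d)² = 0.9680² = 0.937024.
Q̄ = (S₀/π) × 0.937024 × [bracket] = (1361/π) × 0.937024 × 0.691504 = 280.7 W/m².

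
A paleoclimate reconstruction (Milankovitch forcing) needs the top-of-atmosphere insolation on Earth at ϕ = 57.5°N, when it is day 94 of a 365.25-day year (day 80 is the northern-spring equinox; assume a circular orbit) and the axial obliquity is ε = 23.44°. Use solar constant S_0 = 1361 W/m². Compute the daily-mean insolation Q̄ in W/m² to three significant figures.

Solar longitude: L_s = 360° × (94 − 80)/365.25 = 13.799°.
sin δ = sin 23.44° × sin 13.799° = 0.09488, so δ = +5.444°.
cos h₀ = −tan(+57.5°) tan(+5.444°) = -0.1496, h₀ = 1.7210 rad.
Bracket: h₀ sin ϕ sin δ + cos ϕ cos δ sin h₀ = 1.7210×0.84339×0.09488 + 0.53730×0.99549×0.98875 = 0.137716 + 0.528859 = 0.666575.
Q̄ = (S_0/π) × [bracket] = (1361/π) × 0.666575 = 288.8 W/m².

Q̄ ≈ 289 W/m²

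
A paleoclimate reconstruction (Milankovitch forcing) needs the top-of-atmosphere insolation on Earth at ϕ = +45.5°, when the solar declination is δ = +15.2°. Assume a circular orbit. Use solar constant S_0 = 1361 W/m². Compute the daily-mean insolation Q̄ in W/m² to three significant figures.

cos h₀ = −tan(+45.5°) tan(+15.200°) = -0.2765, h₀ = 1.8509 rad.
Bracket: h₀ sin ϕ sin δ + cos ϕ cos δ sin h₀ = 1.8509×0.71325×0.26219 + 0.70091×0.96502×0.96102 = 0.346131 + 0.650026 = 0.996157.
Q̄ = (S_0/π) × [bracket] = (1361/π) × 0.996157 = 431.6 W/m².

Q̄ ≈ 432 W/m²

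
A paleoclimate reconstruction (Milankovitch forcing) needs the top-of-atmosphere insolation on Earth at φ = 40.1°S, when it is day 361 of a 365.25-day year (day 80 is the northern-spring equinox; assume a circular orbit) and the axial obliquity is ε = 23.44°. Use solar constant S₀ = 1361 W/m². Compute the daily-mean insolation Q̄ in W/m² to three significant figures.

Q̄ ≈ 498 W/m²

Solar longitude: λ_s = 360° × (361 − 80)/365.25 = 276.961°.
sin δ = sin 23.44° × sin 276.961° = -0.39486, so δ = -23.257°.
cos H₀ = −tan(-40.1°) tan(-23.257°) = -0.3619, H₀ = 1.9411 rad.
Bracket: H₀ sin φ sin δ + cos φ cos δ sin H₀ = 1.9411×-0.64412×-0.39486 + 0.76492×0.91874×0.93221 = 0.493694 + 0.655122 = 1.148816.
Q̄ = (S₀/π) × [bracket] = (1361/π) × 1.148816 = 497.7 W/m².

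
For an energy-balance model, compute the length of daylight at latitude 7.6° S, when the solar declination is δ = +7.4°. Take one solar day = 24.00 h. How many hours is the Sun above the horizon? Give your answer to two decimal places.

cos H₀ = −tan φ · tan δ = −tan(-7.6°) × tan(+7.400°) = 0.0173, so H₀ = 1.5535 rad = 89.01°.
Daylight = 2H₀/(2π) × 24.00 h = (1.5535/π) × 24.00 = 11.87 h.

11.87 h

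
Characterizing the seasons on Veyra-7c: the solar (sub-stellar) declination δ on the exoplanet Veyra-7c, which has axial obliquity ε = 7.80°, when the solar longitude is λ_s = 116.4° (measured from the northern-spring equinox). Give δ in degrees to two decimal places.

δ = +6.98°

sin δ = sin ε · sin λ_s = sin 7.80° × sin 116.4° = 0.121562.
δ = arcsin(0.121562) = +6.98°.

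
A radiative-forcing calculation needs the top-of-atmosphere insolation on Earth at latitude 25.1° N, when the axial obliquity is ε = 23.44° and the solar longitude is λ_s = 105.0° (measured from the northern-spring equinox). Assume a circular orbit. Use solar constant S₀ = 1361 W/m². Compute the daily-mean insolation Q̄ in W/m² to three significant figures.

Q̄ ≈ 480 W/m²

Solar declination: sin δ = sin ε · sin λ_s = sin 23.44° × sin 105.0° = 0.38423, so δ = +22.596°.
cos H₀ = −tan(+25.1°) tan(+22.596°) = -0.1950, H₀ = 1.7670 rad.
Bracket: H₀ sin φ sin δ + cos φ cos δ sin H₀ = 1.7670×0.42420×0.38423 + 0.90557×0.92324×0.98081 = 0.288004 + 0.820014 = 1.108018.
Q̄ = (S₀/π) × [bracket] = (1361/π) × 1.108018 = 480.0 W/m².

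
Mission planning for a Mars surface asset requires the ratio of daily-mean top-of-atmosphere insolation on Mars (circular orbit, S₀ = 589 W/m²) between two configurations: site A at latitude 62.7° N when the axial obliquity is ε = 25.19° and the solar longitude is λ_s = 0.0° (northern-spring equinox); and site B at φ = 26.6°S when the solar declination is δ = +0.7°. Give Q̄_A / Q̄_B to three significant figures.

— Configuration A (φ=+62.7°):
Solar declination: sin δ = sin ε · sin λ_s = sin 25.19° × sin 0.0° = 0.00000, so δ = +0.000°.
cos H₀ = −tan(+62.7°) tan(+0.000°) = -0.0000, H₀ = 1.5708 rad.
Bracket: H₀ sin φ sin δ + cos φ cos δ sin H₀ = 1.5708×0.88862×0.00000 + 0.45865×1.00000×1.00000 = 0.000000 + 0.458650 = 0.458650.
Q̄ = (S₀/π) × [bracket] = (589/π) × 0.458650 = 85.990 W/m².
— Configuration B (φ=-26.6°):
cos H₀ = −tan(-26.6°) tan(+0.700°) = 0.0061, H₀ = 1.5647 rad.
Bracket: H₀ sin φ sin δ + cos φ cos δ sin H₀ = 1.5647×-0.44776×0.01222 + 0.89415×0.99993×0.99998 = -0.008561 + 0.894070 = 0.885509.
Q̄ = (S₀/π) × [bracket] = (589/π) × 0.885509 = 166.02 W/m².
Ratio Q̄_A / Q̄_B = 85.990 / 166.02 = 0.5179.

Q̄_A / Q̄_B ≈ 0.518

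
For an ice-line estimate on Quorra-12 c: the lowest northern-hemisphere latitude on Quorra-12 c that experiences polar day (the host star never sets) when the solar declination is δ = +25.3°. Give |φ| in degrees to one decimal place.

|φ| = 64.7°

Polar day requires cos H₀ = −tan φ tan δ ≤ −1, i.e. tan φ tan δ ≥ 1.
The boundary is |tan φ| · |tan δ| = 1, so |φ| = 90° − |δ| = 90° − 25.3° = 64.7° in the northern hemisphere.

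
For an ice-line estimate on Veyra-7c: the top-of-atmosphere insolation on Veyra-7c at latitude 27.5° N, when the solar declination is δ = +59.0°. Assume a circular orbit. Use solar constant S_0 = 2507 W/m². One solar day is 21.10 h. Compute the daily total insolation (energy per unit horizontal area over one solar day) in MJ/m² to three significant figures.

76.7 MJ/m²

cos h₀ = −tan(+27.5°) tan(+59.000°) = -0.8664, h₀ = 2.6187 rad.
Bracket: h₀ sin ϕ sin δ + cos ϕ cos δ sin h₀ = 2.6187×0.46175×0.85717 + 0.88701×0.51504×0.49940 = 1.036477 + 0.228149 = 1.264626.
Q̄ = (S_0/π) × [bracket] = (2507/π) × 1.264626 = 1009.2 W/m².
Daily total = Q̄ × 21.10 h × 3600 s/h = 1009.2 × 21.10 × 3600 / 10⁶ = 76.66 MJ/m².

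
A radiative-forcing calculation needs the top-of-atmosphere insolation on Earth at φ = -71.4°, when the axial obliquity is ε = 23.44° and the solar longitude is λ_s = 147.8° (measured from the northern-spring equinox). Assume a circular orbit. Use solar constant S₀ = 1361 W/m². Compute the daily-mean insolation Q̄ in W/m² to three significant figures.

Q̄ ≈ 27.5 W/m²

Solar declination: sin δ = sin ε · sin λ_s = sin 23.44° × sin 147.8° = 0.21197, so δ = +12.238°.
cos H₀ = −tan(-71.4°) tan(+12.238°) = 0.6445, H₀ = 0.8704 rad.
Bracket: H₀ sin φ sin δ + cos φ cos δ sin H₀ = 0.8704×-0.94777×0.21197 + 0.31896×0.97728×0.76460 = -0.174862 + 0.238336 = 0.063474.
Q̄ = (S₀/π) × [bracket] = (1361/π) × 0.063474 = 27.50 W/m².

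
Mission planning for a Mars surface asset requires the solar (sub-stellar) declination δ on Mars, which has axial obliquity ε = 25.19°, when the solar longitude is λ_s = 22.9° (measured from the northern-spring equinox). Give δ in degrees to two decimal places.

sin δ = sin ε · sin λ_s = sin 25.19° × sin 22.9° = 0.165619.
δ = arcsin(0.165619) = +9.53°.

δ = +9.53°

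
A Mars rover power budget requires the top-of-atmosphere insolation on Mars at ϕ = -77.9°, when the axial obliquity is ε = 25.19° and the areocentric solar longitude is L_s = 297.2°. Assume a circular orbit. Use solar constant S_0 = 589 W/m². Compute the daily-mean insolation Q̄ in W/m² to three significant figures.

sin δ = sin 25.19° × sin 297.2° = -0.37855, so δ = -22.244°.
cos h₀ = −tan(-77.9°) tan(-22.244°) = -1.9078 ≤ −1 ⇒ polar day, h₀ = π.
Bracket: h₀ sin ϕ sin δ + cos ϕ cos δ sin h₀ = 3.1416×-0.97778×-0.37855 + 0.20962×0.92558×0.00000 = 1.162827 + 0.000000 = 1.162827.
Q̄ = (S_0/π) × [bracket] = (589/π) × 1.162827 = 218.0 W/m².

Q̄ ≈ 218 W/m²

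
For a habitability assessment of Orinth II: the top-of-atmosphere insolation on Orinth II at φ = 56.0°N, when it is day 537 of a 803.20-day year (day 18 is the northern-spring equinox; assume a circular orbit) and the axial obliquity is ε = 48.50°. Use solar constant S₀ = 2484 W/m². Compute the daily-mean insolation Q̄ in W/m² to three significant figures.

Solar longitude: λ_s = 360° × (537 − 18)/803.20 = 232.620°.
sin δ = sin 48.50° × sin 232.620° = -0.59514, so δ = -36.522°.
cos H₀ = −tan(+56.0°) tan(-36.522°) = 1.0979 ≥ 1 ⇒ polar night, H₀ = 0 and Q̄ = 0.

Q̄ ≈ 0.00 W/m²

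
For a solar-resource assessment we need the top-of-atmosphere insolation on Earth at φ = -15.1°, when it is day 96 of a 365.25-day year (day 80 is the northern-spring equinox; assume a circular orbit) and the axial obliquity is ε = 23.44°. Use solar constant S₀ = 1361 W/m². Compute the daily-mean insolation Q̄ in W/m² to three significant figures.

Q̄ ≈ 397 W/m²

Solar longitude: λ_s = 360° × (96 − 80)/365.25 = 15.770°.
sin δ = sin 23.44° × sin 15.770° = 0.10811, so δ = +6.206°.
cos H₀ = −tan(-15.1°) tan(+6.206°) = 0.0293, H₀ = 1.5414 rad.
Bracket: H₀ sin φ sin δ + cos φ cos δ sin H₀ = 1.5414×-0.26050×0.10811 + 0.96547×0.99414×0.99957 = -0.043410 + 0.959400 = 0.915990.
Q̄ = (S₀/π) × [bracket] = (1361/π) × 0.915990 = 396.8 W/m².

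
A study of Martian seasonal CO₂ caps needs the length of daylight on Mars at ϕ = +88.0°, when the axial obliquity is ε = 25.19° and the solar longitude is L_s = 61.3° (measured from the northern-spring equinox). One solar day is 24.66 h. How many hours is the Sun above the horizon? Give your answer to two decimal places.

Solar declination: sin δ = sin ε · sin L_s = sin 25.19° × sin 61.3° = 0.37333, so δ = +21.921°.
Sunrise equation: cos h₀ = −tan ϕ · tan δ = -11.5240 ≤ −1, so the Sun never sets (polar day) and h₀ = π.
Daylight = 2h₀/(2π) × 24.66 h = (3.1416/π) × 24.66 = 24.66 h.

24.66 h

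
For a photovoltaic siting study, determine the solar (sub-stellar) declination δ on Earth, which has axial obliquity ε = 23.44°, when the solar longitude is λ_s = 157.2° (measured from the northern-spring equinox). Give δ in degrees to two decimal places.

sin δ = sin ε · sin λ_s = sin 23.44° × sin 157.2° = 0.154149.
δ = arcsin(0.154149) = +8.87°.

δ = +8.87°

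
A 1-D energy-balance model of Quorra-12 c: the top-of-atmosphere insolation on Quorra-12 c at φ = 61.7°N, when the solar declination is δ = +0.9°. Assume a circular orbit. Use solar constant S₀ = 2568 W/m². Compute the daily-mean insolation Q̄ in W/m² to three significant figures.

cos H₀ = −tan(+61.7°) tan(+0.900°) = -0.0292, H₀ = 1.6000 rad.
Bracket: H₀ sin φ sin δ + cos φ cos δ sin H₀ = 1.6000×0.88048×0.01571 + 0.47409×0.99988×0.99957 = 0.022132 + 0.473829 = 0.495961.
Q̄ = (S₀/π) × [bracket] = (2568/π) × 0.495961 = 405.4 W/m².

Q̄ ≈ 405 W/m²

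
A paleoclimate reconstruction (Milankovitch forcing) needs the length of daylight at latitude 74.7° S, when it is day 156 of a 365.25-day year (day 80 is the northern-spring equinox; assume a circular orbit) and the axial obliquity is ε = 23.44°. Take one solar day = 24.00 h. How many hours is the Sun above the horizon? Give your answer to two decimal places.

Solar longitude: L_s = 360° × (156 − 80)/365.25 = 74.908°.
sin δ = sin 23.44° × sin 74.908° = 0.38407, so δ = +22.586°.
cos h₀ = −tan ϕ · tan δ = 1.5205 ≥ 1, so the Sun never rises (polar night) and h₀ = 0.
Daylight = 2h₀/(2π) × 24.00 h = (0.0000/π) × 24.00 = 0.00 h.

0.00 h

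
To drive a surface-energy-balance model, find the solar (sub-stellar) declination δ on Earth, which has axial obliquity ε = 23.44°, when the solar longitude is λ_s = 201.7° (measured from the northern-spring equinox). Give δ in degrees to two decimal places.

sin δ = sin ε · sin λ_s = sin 23.44° × sin 201.7° = -0.147081.
δ = arcsin(-0.147081) = -8.46°.

δ = -8.46°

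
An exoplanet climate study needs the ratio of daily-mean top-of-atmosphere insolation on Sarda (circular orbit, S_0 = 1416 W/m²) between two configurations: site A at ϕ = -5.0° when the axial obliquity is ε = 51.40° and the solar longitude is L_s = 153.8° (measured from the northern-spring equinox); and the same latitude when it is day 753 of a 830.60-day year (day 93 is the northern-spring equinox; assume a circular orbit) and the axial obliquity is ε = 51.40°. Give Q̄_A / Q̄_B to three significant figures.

Q̄_A / Q̄_B ≈ 1.16

— Configuration A (ϕ=-5.0°):
Solar declination: sin δ = sin ε · sin L_s = sin 51.40° × sin 153.8° = 0.34505, so δ = +20.185°.
cos h₀ = −tan(-5.0°) tan(+20.185°) = 0.0322, h₀ = 1.5386 rad.
Bracket: h₀ sin ϕ sin δ + cos ϕ cos δ sin h₀ = 1.5386×-0.08716×0.34505 + 0.99619×0.93859×0.99948 = -0.046273 + 0.934528 = 0.888255.
Q̄ = (S_0/π) × [bracket] = (1416/π) × 0.888255 = 400.36 W/m².
— Configuration B (ϕ=-5.0°):
Solar longitude: L_s = 360° × (753 − 93)/830.60 = 286.058°.
sin δ = sin 51.40° × sin 286.058° = -0.75103, so δ = -48.679°.
cos h₀ = −tan(-5.0°) tan(-48.679°) = -0.0995, h₀ = 1.6705 rad.
Bracket: h₀ sin ϕ sin δ + cos ϕ cos δ sin h₀ = 1.6705×-0.08716×-0.75103 + 0.99619×0.66027×0.99504 = 0.109351 + 0.654492 = 0.763843.
Q̄ = (S_0/π) × [bracket] = (1416/π) × 0.763843 = 344.28 W/m².
Ratio Q̄_A / Q̄_B = 400.36 / 344.28 = 1.163.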